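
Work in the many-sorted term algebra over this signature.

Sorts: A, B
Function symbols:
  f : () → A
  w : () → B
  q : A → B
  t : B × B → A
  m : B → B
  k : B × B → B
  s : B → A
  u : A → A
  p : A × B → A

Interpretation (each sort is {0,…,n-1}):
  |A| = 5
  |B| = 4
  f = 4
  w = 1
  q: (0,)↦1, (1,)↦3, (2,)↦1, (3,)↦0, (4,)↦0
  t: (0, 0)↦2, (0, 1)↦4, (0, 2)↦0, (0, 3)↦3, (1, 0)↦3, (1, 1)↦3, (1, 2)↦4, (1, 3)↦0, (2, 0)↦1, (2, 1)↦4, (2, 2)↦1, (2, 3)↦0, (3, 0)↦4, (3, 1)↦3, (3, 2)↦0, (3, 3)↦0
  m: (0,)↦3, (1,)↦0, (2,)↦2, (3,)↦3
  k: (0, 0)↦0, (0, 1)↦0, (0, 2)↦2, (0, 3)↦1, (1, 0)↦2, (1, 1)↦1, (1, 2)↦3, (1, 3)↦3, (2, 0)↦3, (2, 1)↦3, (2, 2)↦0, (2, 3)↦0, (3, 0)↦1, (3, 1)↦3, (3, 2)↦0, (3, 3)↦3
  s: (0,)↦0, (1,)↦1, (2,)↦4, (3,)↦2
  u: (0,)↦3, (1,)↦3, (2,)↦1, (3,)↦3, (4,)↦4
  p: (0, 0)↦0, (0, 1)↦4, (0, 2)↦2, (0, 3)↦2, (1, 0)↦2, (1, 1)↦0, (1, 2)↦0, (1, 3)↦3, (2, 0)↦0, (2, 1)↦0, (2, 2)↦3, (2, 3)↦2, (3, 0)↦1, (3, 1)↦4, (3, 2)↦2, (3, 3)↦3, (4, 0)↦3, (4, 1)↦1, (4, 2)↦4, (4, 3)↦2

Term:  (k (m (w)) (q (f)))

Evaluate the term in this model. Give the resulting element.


value = 0

  w = 1
  (m (w)) = m(1,) = 0
  f = 4
  (q (f)) = q(4,) = 0
  (k (m (w)) (q (f))) = k(0, 0) = 0


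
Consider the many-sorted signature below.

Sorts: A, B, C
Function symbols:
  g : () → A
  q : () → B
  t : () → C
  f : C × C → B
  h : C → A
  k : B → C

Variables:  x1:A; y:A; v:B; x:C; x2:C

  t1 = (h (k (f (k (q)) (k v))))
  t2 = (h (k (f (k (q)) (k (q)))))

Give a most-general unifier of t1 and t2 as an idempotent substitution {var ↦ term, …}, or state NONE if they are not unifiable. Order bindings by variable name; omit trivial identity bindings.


{v ↦ (q)}


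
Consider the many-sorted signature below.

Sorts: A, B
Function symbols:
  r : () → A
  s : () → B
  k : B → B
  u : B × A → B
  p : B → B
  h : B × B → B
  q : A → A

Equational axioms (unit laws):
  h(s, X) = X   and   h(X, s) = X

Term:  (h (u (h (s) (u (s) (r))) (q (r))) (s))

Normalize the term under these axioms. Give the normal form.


1. (h (u (h (s) (u (s) (r))) (q (r))) (s))  →  (u (h (s) (u (s) (r))) (q (r)))
2. (u (h (s) (u (s) (r))) (q (r)))  →  (u (u (s) (r)) (q (r)))

normal form = (u (u (s) (r)) (q (r)))


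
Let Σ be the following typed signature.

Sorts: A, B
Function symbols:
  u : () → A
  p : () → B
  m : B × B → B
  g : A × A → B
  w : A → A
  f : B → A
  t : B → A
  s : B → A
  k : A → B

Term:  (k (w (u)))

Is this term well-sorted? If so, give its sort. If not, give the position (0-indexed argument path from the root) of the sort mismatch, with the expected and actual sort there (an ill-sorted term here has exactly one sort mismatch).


    (u) : A
  (w (u)) : A
(k (w (u))) : B

well-sorted; sort = B


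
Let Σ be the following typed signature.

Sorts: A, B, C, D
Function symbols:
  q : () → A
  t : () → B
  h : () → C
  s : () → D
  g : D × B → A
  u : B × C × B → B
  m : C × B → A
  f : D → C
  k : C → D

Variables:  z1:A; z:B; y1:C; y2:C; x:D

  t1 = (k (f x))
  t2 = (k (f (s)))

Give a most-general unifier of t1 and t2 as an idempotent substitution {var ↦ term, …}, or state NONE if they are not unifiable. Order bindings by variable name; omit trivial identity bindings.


{x ↦ (s)}


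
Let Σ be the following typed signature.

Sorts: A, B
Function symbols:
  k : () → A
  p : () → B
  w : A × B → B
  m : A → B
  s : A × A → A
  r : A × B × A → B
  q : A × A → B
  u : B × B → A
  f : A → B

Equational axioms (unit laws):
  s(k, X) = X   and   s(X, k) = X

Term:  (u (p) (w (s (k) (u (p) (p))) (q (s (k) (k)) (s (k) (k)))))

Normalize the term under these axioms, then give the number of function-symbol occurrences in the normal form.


1. (u (p) (w (s (k) (u (p) (p))) (q (s (k) (k)) (s (k) (k)))))  →  (u (p) (w (u (p) (p)) (q (s (k) (k)) (s (k) (k)))))
2. (u (p) (w (u (p) (p)) (q (s (k) (k)) (s (k) (k)))))  →  (u (p) (w (u (p) (p)) (q (k) (s (k) (k)))))
3. (u (p) (w (u (p) (p)) (q (k) (s (k) (k)))))  →  (u (p) (w (u (p) (p)) (q (k) (k))))
normal form: (u (p) (w (u (p) (p)) (q (k) (k))))

size = 9


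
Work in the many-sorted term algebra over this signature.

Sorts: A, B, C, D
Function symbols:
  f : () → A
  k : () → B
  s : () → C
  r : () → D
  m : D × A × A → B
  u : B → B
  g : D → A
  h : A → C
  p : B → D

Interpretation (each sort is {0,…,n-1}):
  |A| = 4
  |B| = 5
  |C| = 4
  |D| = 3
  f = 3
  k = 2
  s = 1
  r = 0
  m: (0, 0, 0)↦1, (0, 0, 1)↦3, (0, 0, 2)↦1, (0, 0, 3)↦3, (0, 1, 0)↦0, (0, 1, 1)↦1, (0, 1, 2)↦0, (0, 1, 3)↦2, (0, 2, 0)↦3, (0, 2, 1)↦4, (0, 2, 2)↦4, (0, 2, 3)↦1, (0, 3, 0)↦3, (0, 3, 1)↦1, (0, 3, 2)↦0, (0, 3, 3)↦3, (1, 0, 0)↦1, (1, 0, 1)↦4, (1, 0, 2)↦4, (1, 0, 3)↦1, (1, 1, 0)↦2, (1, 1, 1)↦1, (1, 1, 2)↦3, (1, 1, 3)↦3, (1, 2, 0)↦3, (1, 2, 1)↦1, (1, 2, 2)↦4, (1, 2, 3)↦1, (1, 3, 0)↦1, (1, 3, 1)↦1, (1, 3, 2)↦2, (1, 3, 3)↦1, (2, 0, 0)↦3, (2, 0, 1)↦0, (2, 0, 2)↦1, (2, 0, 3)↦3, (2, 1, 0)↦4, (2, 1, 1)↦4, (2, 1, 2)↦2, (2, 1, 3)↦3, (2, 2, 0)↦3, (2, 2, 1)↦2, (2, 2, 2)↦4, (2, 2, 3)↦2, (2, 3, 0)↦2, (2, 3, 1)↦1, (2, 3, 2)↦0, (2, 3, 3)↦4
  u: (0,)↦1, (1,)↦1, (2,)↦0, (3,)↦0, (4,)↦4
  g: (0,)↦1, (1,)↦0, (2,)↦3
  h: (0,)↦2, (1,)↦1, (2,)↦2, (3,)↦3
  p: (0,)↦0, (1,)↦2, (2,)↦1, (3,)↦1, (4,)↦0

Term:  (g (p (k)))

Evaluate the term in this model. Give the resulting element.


  k = 2
  (p (k)) = p(2,) = 1
  (g (p (k))) = g(1,) = 0

value = 0


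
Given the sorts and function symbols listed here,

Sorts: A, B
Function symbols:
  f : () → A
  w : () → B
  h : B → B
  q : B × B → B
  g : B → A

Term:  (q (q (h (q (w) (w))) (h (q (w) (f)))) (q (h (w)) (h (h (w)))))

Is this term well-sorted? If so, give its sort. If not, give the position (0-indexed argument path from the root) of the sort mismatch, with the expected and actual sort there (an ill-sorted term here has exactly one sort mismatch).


ill-sorted at position [0, 1, 0, 1]: expected B, got A

        (w) : B
        (w) : B
      (q (w) (w)) : B
    (h (q (w) (w))) : B
        (w) : B
        (f) : A
      (q (w) (f)) : ✗ arg 1 at [0, 1, 0, 1] has sort A, expected B
      (w) : B
    (h (w)) : B
        (w) : B
      (h (w)) : B
    (h (h (w))) : B
  (q (h (w)) (h (h (w)))) : B


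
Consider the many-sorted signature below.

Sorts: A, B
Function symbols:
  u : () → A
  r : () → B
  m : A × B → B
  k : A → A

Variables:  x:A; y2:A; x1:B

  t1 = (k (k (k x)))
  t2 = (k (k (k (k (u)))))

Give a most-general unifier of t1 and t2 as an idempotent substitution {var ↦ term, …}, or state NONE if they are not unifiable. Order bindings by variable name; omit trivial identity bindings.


{x ↦ (k (u))}


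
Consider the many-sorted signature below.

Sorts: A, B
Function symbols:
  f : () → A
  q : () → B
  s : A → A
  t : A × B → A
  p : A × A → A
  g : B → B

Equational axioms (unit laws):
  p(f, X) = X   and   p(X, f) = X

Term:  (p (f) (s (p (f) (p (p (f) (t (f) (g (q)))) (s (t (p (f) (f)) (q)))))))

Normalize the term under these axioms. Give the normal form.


1. (p (f) (s (p (f) (p (p (f) (t (f) (g (q)))) (s (t (p (f) (f)) (q)))))))  →  (s (p (f) (p (p (f) (t (f) (g (q)))) (s (t (p (f) (f)) (q))))))
2. (s (p (f) (p (p (f) (t (f) (g (q)))) (s (t (p (f) (f)) (q))))))  →  (s (p (p (f) (t (f) (g (q)))) (s (t (p (f) (f)) (q)))))
3. (s (p (p (f) (t (f) (g (q)))) (s (t (p (f) (f)) (q)))))  →  (s (p (t (f) (g (q))) (s (t (p (f) (f)) (q)))))
4. (s (p (t (f) (g (q))) (s (t (p (f) (f)) (q)))))  →  (s (p (t (f) (g (q))) (s (t (f) (q)))))

normal form = (s (p (t (f) (g (q))) (s (t (f) (q)))))


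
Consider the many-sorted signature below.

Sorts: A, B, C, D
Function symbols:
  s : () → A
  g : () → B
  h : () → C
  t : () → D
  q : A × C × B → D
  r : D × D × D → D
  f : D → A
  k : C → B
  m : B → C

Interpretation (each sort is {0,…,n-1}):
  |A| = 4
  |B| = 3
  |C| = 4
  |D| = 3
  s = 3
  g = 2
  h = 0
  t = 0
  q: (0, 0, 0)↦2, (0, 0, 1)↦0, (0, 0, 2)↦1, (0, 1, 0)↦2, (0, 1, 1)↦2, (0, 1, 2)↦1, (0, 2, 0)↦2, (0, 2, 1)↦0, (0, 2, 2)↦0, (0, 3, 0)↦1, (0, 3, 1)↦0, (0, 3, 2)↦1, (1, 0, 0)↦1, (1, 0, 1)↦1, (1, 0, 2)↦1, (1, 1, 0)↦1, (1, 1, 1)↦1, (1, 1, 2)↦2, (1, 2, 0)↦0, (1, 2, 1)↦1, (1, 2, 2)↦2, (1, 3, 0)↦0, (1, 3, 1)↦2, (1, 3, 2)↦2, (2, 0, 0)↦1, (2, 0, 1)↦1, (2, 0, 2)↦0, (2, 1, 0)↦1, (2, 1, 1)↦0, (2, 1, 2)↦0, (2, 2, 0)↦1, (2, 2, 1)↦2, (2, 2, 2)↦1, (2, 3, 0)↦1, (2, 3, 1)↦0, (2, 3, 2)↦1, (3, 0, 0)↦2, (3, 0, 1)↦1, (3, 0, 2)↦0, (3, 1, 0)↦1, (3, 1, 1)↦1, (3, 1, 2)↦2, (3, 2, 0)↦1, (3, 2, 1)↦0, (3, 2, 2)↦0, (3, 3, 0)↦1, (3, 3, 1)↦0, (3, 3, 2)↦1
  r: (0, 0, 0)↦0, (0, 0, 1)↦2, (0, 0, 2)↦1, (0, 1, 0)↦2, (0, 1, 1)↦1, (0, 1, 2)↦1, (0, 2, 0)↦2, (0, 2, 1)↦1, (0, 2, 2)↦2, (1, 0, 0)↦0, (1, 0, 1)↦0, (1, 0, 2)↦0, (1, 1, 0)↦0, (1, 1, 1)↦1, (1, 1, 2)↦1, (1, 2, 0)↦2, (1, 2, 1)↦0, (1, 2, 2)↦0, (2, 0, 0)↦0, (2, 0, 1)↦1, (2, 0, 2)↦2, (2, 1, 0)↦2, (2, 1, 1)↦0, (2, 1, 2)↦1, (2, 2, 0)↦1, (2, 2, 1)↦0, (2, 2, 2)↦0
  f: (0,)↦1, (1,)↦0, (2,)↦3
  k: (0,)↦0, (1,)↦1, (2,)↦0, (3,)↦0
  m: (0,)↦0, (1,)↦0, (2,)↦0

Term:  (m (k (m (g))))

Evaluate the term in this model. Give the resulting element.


value = 0

  g = 2
  (m (g)) = m(2,) = 0
  (k (m (g))) = k(0,) = 0
  (m (k (m (g)))) = m(0,) = 0


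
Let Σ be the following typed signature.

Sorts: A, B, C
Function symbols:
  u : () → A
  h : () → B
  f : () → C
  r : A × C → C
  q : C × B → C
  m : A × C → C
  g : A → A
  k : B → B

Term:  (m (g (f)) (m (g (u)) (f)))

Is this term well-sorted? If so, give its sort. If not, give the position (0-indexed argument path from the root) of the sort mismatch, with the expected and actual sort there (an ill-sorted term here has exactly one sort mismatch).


    (f) : C
  (g (f)) : ✗ arg 0 at [0, 0] has sort C, expected A
      (u) : A
    (g (u)) : A
    (f) : C
  (m (g (u)) (f)) : C

ill-sorted at position [0, 0]: expected A, got C


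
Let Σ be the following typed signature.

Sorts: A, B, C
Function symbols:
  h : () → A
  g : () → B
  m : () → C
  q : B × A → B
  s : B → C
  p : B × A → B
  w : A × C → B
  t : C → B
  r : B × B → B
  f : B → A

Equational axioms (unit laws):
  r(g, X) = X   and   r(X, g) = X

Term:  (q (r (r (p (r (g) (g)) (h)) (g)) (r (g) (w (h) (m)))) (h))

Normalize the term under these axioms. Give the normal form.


normal form = (q (r (p (g) (h)) (w (h) (m))) (h))

1. (q (r (r (p (r (g) (g)) (h)) (g)) (r (g) (w (h) (m)))) (h))  →  (q (r (p (r (g) (g)) (h)) (r (g) (w (h) (m)))) (h))
2. (q (r (p (r (g) (g)) (h)) (r (g) (w (h) (m)))) (h))  →  (q (r (p (g) (h)) (r (g) (w (h) (m)))) (h))
3. (q (r (p (g) (h)) (r (g) (w (h) (m)))) (h))  →  (q (r (p (g) (h)) (w (h) (m))) (h))


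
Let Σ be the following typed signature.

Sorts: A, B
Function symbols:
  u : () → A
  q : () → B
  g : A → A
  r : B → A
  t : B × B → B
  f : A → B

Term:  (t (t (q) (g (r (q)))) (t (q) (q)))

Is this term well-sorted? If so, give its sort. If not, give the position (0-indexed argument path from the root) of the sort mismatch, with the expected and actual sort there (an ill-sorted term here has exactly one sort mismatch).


ill-sorted at position [0, 1]: expected B, got A

    (q) : B
        (q) : B
      (r (q)) : A
    (g (r (q))) : A
  (t (q) (g (r (q)))) : ✗ arg 1 at [0, 1] has sort A, expected B
    (q) : B
    (q) : B
  (t (q) (q)) : B


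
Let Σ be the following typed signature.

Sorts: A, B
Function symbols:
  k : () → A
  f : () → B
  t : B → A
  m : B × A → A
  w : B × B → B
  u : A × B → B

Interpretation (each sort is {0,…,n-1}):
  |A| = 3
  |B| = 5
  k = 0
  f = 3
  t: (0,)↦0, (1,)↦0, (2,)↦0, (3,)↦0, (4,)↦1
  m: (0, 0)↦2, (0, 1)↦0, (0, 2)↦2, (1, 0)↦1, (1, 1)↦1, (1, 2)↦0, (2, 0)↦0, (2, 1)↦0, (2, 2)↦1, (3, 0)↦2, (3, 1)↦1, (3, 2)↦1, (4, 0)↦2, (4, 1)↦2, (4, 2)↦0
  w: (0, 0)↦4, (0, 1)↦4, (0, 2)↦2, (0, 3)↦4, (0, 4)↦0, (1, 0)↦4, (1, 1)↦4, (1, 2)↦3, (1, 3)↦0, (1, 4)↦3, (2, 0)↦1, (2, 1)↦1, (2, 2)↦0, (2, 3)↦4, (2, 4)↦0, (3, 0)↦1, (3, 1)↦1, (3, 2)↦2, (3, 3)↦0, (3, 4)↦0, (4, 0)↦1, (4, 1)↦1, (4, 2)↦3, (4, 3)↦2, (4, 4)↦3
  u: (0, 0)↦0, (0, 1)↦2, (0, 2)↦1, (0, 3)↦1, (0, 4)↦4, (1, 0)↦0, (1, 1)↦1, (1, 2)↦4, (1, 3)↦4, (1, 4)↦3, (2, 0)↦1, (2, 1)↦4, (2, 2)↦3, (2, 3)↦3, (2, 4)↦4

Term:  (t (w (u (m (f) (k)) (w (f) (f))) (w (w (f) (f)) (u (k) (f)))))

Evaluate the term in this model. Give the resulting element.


  f = 3
  k = 0
  (m (f) (k)) = m(3, 0) = 2
  f = 3
  f = 3
  (w (f) (f)) = w(3, 3) = 0
  (u (m (f) (k)) (w (f) (f))) = u(2, 0) = 1
  f = 3
  f = 3
  (w (f) (f)) = w(3, 3) = 0
  k = 0
  f = 3
  (u (k) (f)) = u(0, 3) = 1
  (w (w (f) (f)) (u (k) (f))) = w(0, 1) = 4
  (w (u (m (f) (k)) (w (f) (f))) (w (w (f) (f)) (u (k) (f)))) = w(1, 4) = 3
  (t (w (u (m (f) (k)) (w (f) (f))) (w (w (f) (f)) (u (k) (f))))) = t(3,) = 0

value = 0


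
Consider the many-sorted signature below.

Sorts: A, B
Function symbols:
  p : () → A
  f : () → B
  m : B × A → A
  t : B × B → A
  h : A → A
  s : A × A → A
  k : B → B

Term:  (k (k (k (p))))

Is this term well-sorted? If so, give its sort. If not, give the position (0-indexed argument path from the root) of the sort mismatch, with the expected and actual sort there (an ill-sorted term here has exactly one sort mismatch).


ill-sorted at position [0, 0, 0]: expected B, got A

      (p) : A
    (k (p)) : ✗ arg 0 at [0, 0, 0] has sort A, expected B


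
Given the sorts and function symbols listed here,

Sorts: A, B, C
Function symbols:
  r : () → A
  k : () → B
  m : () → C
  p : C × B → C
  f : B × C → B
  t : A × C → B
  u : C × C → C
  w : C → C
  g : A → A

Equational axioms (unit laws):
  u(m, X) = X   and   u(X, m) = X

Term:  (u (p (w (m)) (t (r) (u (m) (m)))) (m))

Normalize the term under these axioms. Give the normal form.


1. (u (p (w (m)) (t (r) (u (m) (m)))) (m))  →  (p (w (m)) (t (r) (u (m) (m))))
2. (p (w (m)) (t (r) (u (m) (m))))  →  (p (w (m)) (t (r) (m)))

normal form = (p (w (m)) (t (r) (m)))


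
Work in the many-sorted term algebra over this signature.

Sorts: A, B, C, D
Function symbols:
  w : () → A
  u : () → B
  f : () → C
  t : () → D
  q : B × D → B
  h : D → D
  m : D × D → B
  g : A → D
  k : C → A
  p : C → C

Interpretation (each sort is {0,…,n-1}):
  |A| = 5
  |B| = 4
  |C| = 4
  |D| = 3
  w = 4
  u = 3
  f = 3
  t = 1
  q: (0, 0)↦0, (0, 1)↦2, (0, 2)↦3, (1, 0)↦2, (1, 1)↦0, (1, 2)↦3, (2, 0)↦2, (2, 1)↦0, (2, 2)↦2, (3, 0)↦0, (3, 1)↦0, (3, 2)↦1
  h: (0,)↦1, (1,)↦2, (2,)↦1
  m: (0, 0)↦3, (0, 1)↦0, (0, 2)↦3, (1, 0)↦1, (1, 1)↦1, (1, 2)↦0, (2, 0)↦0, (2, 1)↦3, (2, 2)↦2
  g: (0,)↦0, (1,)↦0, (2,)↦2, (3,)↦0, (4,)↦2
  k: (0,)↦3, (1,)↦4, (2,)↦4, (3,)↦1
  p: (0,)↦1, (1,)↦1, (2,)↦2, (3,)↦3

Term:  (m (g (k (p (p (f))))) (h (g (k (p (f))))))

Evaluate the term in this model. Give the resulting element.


  f = 3
  (p (f)) = p(3,) = 3
  (p (p (f))) = p(3,) = 3
  (k (p (p (f)))) = k(3,) = 1
  (g (k (p (p (f))))) = g(1,) = 0
  f = 3
  (p (f)) = p(3,) = 3
  (k (p (f))) = k(3,) = 1
  (g (k (p (f)))) = g(1,) = 0
  (h (g (k (p (f))))) = h(0,) = 1
  (m (g (k (p (p (f))))) (h (g (k (p (f)))))) = m(0, 1) = 0

value = 0


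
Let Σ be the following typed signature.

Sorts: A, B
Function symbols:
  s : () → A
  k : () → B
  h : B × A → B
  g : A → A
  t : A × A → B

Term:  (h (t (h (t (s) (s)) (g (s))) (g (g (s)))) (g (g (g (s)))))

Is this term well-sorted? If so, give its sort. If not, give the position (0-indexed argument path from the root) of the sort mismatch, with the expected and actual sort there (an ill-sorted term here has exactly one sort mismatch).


ill-sorted at position [0, 0]: expected A, got B

        (s) : A
        (s) : A
      (t (s) (s)) : B
        (s) : A
      (g (s)) : A
    (h (t (s) (s)) (g (s))) : B
        (s) : A
      (g (s)) : A
    (g (g (s))) : A
  (t (h (t (s) (s)) (g (s))) (g (g (s)))) : ✗ arg 0 at [0, 0] has sort B, expected A
        (s) : A
      (g (s)) : A
    (g (g (s))) : A
  (g (g (g (s)))) : A


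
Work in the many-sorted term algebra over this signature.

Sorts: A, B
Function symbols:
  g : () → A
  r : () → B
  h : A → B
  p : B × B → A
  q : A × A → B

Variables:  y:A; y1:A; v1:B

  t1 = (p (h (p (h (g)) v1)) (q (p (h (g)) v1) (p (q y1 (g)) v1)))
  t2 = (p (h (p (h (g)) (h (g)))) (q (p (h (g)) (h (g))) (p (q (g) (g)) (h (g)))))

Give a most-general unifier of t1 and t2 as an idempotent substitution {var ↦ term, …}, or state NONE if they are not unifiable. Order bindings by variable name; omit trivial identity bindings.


{v1 ↦ (h (g)), y1 ↦ (g)}


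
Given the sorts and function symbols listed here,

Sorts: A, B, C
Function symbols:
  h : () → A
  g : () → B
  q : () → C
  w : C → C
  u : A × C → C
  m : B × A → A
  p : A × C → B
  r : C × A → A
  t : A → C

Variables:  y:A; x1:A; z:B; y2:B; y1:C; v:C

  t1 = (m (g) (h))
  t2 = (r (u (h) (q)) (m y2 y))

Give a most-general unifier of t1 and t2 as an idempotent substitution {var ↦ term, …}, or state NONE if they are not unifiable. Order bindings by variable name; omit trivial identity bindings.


head clash or occurs-check failure — not unifiable

NONE (not unifiable)


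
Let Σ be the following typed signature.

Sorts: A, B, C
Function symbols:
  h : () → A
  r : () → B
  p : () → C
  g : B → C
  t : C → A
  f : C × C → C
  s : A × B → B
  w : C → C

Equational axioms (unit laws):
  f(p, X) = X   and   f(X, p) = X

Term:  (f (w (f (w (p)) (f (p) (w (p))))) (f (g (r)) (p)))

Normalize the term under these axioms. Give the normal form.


1. (f (w (f (w (p)) (f (p) (w (p))))) (f (g (r)) (p)))  →  (f (w (f (w (p)) (w (p)))) (f (g (r)) (p)))
2. (f (w (f (w (p)) (w (p)))) (f (g (r)) (p)))  →  (f (w (f (w (p)) (w (p)))) (g (r)))

normal form = (f (w (f (w (p)) (w (p)))) (g (r)))


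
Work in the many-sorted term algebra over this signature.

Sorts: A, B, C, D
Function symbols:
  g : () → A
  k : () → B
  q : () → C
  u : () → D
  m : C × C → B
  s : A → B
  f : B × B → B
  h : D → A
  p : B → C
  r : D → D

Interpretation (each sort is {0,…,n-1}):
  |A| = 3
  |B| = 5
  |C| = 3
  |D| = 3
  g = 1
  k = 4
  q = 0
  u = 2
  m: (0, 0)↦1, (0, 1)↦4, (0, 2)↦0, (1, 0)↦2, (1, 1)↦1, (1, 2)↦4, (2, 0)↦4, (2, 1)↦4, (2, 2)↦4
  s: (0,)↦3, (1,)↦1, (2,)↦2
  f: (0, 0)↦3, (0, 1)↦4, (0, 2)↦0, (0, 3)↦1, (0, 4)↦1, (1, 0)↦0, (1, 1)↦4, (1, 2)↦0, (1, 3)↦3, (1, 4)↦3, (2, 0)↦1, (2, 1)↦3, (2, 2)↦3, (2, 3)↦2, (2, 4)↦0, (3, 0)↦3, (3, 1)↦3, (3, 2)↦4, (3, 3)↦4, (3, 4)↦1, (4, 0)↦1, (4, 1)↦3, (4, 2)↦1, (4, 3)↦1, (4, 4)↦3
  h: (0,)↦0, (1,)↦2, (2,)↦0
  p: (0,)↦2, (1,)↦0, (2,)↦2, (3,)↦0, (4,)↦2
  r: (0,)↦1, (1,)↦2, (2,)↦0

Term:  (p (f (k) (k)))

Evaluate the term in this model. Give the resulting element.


value = 0

  k = 4
  k = 4
  (f (k) (k)) = f(4, 4) = 3
  (p (f (k) (k))) = p(3,) = 0


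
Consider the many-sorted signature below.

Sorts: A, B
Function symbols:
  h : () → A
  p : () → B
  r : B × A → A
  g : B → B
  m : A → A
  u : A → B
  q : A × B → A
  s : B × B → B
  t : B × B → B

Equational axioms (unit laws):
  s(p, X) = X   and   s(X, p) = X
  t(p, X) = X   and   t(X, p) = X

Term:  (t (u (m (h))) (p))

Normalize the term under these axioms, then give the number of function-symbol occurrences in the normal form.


size = 3

1. (t (u (m (h))) (p))  →  (u (m (h)))
normal form: (u (m (h)))


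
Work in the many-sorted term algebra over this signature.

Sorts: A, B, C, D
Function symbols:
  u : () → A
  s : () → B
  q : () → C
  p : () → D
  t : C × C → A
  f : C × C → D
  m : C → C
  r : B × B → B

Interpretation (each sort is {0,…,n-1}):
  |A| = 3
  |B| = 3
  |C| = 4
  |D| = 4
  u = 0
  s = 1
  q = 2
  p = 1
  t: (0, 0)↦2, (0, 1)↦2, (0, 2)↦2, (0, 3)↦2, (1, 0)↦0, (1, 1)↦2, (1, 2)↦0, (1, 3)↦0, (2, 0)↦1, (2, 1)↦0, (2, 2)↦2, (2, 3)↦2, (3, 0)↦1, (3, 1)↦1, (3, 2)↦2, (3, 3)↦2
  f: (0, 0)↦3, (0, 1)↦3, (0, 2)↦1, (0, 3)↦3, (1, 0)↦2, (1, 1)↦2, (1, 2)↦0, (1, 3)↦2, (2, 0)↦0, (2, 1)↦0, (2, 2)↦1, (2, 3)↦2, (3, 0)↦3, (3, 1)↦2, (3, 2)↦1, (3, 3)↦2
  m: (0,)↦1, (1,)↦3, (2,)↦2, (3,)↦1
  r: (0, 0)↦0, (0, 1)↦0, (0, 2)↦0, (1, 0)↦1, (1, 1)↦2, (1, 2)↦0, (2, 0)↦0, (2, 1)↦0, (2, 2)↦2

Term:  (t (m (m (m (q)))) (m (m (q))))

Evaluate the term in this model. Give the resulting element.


value = 2

  q = 2
  (m (q)) = m(2,) = 2
  (m (m (q))) = m(2,) = 2
  (m (m (m (q)))) = m(2,) = 2
  q = 2
  (m (q)) = m(2,) = 2
  (m (m (q))) = m(2,) = 2
  (t (m (m (m (q)))) (m (m (q)))) = t(2, 2) = 2


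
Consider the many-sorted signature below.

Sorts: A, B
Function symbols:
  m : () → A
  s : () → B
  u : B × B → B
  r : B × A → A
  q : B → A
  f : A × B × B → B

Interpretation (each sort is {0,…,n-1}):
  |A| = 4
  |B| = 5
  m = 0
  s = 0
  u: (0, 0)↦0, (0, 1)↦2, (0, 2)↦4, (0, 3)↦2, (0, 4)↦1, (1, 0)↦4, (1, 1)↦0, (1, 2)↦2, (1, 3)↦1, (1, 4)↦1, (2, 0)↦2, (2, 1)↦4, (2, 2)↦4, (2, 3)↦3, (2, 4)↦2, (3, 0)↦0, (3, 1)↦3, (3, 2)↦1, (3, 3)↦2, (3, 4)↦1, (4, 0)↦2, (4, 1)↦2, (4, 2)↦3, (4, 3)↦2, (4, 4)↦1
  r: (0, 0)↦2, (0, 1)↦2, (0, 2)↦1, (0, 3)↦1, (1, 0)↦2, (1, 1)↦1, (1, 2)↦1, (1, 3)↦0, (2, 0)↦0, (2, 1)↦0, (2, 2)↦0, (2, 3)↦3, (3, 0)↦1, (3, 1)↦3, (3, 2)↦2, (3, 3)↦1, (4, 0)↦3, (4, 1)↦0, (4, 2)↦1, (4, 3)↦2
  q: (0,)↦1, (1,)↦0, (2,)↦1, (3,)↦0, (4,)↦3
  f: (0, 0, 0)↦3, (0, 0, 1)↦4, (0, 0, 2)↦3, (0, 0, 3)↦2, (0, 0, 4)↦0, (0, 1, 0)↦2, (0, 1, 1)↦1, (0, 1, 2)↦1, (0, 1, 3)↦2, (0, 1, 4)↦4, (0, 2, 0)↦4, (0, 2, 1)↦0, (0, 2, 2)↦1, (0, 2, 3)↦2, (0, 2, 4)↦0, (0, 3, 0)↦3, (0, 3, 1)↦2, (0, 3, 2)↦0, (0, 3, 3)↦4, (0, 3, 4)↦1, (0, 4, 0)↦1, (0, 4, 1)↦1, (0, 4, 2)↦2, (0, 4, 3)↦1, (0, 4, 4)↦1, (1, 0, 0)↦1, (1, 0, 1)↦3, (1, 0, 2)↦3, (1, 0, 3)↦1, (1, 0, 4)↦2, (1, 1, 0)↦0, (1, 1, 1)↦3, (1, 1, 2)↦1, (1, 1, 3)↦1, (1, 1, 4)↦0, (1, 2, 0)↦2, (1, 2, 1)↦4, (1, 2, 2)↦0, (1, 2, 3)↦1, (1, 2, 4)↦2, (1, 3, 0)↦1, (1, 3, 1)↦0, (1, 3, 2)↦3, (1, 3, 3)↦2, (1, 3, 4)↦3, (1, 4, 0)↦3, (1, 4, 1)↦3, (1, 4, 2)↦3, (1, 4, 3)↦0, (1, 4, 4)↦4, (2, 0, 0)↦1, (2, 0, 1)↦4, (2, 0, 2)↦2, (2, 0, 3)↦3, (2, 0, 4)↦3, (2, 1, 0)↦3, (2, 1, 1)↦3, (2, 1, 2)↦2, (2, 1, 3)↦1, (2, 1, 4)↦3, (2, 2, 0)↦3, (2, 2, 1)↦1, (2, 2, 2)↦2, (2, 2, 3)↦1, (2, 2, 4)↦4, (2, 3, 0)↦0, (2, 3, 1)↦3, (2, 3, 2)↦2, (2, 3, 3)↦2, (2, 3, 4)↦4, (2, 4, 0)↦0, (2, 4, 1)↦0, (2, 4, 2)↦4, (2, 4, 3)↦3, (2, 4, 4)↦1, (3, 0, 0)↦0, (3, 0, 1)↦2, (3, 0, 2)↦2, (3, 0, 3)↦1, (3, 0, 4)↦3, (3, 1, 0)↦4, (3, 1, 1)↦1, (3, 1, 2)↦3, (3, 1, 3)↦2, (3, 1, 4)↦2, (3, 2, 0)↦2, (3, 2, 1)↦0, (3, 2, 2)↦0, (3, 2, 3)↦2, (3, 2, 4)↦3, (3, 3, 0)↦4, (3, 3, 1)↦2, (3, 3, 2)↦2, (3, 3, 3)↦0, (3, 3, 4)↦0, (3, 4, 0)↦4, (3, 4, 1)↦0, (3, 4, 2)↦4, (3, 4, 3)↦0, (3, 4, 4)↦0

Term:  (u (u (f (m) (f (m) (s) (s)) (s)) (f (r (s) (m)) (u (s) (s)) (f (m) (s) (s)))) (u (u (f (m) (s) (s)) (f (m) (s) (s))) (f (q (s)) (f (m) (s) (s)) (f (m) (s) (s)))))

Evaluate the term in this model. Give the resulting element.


value = 2

  m = 0
  m = 0
  s = 0
  s = 0
  (f (m) (s) (s)) = f(0, 0, 0) = 3
  s = 0
  (f (m) (f (m) (s) (s)) (s)) = f(0, 3, 0) = 3
  s = 0
  m = 0
  (r (s) (m)) = r(0, 0) = 2
  s = 0
  s = 0
  (u (s) (s)) = u(0, 0) = 0
  m = 0
  s = 0
  s = 0
  (f (m) (s) (s)) = f(0, 0, 0) = 3
  (f (r (s) (m)) (u (s) (s)) (f (m) (s) (s))) = f(2, 0, 3) = 3
  (u (f (m) (f (m) (s) (s)) (s)) (f (r (s) (m)) (u (s) (s)) (f (m) (s) (s)))) = u(3, 3) = 2
  m = 0
  s = 0
  s = 0
  (f (m) (s) (s)) = f(0, 0, 0) = 3
  m = 0
  s = 0
  s = 0
  (f (m) (s) (s)) = f(0, 0, 0) = 3
  (u (f (m) (s) (s)) (f (m) (s) (s))) = u(3, 3) = 2
  s = 0
  (q (s)) = q(0,) = 1
  m = 0
  s = 0
  s = 0
  (f (m) (s) (s)) = f(0, 0, 0) = 3
  m = 0
  s = 0
  s = 0
  (f (m) (s) (s)) = f(0, 0, 0) = 3
  (f (q (s)) (f (m) (s) (s)) (f (m) (s) (s))) = f(1, 3, 3) = 2
  (u (u (f (m) (s) (s)) (f (m) (s) (s))) (f (q (s)) (f (m) (s) (s)) (f (m) (s) (s)))) = u(2, 2) = 4
  (u (u (f (m) (f (m) (s) (s)) (s)) (f (r (s) (m)) (u (s) (s)) (f (m) (s) (s)))) (u (u (f (m) (s) (s)) (f (m) (s) (s))) (f (q (s)) (f (m) (s) (s)) (f (m) (s) (s))))) = u(2, 4) = 2


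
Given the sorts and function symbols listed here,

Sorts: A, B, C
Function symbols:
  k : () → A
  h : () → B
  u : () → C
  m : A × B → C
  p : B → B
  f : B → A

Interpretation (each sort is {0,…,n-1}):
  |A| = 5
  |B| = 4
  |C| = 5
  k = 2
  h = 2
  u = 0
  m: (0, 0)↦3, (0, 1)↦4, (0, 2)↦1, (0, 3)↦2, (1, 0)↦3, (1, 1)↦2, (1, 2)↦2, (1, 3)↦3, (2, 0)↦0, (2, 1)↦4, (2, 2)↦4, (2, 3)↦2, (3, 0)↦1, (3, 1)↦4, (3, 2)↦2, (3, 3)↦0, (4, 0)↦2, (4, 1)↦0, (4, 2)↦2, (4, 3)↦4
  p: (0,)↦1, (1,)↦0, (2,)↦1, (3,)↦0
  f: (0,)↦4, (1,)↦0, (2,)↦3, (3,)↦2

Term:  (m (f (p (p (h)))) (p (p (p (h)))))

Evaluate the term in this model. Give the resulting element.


value = 0

  h = 2
  (p (h)) = p(2,) = 1
  (p (p (h))) = p(1,) = 0
  (f (p (p (h)))) = f(0,) = 4
  h = 2
  (p (h)) = p(2,) = 1
  (p (p (h))) = p(1,) = 0
  (p (p (p (h)))) = p(0,) = 1
  (m (f (p (p (h)))) (p (p (p (h))))) = m(4, 1) = 0


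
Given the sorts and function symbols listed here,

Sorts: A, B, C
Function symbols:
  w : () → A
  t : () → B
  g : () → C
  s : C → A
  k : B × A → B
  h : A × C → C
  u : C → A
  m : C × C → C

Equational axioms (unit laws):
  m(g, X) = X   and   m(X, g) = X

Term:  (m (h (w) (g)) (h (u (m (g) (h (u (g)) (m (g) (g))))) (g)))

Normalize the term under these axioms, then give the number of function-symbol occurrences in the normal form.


1. (m (h (w) (g)) (h (u (m (g) (h (u (g)) (m (g) (g))))) (g)))  →  (m (h (w) (g)) (h (u (h (u (g)) (m (g) (g)))) (g)))
2. (m (h (w) (g)) (h (u (h (u (g)) (m (g) (g)))) (g)))  →  (m (h (w) (g)) (h (u (h (u (g)) (g))) (g)))
normal form: (m (h (w) (g)) (h (u (h (u (g)) (g))) (g)))

size = 11


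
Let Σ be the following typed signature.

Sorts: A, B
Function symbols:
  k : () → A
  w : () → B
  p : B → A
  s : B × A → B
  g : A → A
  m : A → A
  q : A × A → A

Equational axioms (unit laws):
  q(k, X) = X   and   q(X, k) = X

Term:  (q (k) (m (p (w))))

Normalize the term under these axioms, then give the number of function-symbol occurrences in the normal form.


size = 3

1. (q (k) (m (p (w))))  →  (m (p (w)))
normal form: (m (p (w)))


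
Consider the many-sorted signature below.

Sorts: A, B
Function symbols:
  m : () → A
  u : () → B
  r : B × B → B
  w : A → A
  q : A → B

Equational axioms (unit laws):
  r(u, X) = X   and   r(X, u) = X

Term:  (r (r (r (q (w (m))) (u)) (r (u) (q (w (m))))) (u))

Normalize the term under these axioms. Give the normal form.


normal form = (r (q (w (m))) (q (w (m))))

1. (r (r (r (q (w (m))) (u)) (r (u) (q (w (m))))) (u))  →  (r (r (q (w (m))) (u)) (r (u) (q (w (m)))))
2. (r (r (q (w (m))) (u)) (r (u) (q (w (m)))))  →  (r (q (w (m))) (r (u) (q (w (m)))))
3. (r (q (w (m))) (r (u) (q (w (m)))))  →  (r (q (w (m))) (q (w (m))))


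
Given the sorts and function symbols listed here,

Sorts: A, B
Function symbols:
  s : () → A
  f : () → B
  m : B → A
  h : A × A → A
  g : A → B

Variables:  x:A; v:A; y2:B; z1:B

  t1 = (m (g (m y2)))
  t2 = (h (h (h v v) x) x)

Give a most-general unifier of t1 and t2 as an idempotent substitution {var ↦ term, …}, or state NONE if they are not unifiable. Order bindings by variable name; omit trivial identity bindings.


NONE (not unifiable)

head clash or occurs-check failure — not unifiable


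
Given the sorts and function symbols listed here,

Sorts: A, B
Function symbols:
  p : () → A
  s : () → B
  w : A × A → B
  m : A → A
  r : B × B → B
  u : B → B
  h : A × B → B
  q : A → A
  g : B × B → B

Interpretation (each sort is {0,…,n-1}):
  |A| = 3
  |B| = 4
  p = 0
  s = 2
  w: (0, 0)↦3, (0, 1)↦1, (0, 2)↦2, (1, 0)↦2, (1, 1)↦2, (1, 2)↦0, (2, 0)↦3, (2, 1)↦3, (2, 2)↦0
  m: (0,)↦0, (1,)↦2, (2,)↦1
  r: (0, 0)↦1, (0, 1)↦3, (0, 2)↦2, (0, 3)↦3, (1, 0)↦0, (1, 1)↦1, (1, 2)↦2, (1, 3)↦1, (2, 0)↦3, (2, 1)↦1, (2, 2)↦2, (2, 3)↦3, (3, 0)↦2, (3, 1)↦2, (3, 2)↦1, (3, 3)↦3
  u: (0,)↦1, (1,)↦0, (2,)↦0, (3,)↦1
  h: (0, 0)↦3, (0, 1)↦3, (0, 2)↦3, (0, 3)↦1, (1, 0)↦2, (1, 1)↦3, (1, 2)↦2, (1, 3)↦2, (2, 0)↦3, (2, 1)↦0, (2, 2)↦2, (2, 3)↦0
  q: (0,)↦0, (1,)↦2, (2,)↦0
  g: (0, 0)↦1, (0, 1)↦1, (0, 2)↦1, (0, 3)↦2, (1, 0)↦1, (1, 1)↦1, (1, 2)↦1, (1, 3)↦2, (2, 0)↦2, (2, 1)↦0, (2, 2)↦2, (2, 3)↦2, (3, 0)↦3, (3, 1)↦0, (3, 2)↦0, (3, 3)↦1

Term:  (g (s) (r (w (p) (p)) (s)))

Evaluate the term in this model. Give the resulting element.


value = 0

  s = 2
  p = 0
  p = 0
  (w (p) (p)) = w(0, 0) = 3
  s = 2
  (r (w (p) (p)) (s)) = r(3, 2) = 1
  (g (s) (r (w (p) (p)) (s))) = g(2, 1) = 0


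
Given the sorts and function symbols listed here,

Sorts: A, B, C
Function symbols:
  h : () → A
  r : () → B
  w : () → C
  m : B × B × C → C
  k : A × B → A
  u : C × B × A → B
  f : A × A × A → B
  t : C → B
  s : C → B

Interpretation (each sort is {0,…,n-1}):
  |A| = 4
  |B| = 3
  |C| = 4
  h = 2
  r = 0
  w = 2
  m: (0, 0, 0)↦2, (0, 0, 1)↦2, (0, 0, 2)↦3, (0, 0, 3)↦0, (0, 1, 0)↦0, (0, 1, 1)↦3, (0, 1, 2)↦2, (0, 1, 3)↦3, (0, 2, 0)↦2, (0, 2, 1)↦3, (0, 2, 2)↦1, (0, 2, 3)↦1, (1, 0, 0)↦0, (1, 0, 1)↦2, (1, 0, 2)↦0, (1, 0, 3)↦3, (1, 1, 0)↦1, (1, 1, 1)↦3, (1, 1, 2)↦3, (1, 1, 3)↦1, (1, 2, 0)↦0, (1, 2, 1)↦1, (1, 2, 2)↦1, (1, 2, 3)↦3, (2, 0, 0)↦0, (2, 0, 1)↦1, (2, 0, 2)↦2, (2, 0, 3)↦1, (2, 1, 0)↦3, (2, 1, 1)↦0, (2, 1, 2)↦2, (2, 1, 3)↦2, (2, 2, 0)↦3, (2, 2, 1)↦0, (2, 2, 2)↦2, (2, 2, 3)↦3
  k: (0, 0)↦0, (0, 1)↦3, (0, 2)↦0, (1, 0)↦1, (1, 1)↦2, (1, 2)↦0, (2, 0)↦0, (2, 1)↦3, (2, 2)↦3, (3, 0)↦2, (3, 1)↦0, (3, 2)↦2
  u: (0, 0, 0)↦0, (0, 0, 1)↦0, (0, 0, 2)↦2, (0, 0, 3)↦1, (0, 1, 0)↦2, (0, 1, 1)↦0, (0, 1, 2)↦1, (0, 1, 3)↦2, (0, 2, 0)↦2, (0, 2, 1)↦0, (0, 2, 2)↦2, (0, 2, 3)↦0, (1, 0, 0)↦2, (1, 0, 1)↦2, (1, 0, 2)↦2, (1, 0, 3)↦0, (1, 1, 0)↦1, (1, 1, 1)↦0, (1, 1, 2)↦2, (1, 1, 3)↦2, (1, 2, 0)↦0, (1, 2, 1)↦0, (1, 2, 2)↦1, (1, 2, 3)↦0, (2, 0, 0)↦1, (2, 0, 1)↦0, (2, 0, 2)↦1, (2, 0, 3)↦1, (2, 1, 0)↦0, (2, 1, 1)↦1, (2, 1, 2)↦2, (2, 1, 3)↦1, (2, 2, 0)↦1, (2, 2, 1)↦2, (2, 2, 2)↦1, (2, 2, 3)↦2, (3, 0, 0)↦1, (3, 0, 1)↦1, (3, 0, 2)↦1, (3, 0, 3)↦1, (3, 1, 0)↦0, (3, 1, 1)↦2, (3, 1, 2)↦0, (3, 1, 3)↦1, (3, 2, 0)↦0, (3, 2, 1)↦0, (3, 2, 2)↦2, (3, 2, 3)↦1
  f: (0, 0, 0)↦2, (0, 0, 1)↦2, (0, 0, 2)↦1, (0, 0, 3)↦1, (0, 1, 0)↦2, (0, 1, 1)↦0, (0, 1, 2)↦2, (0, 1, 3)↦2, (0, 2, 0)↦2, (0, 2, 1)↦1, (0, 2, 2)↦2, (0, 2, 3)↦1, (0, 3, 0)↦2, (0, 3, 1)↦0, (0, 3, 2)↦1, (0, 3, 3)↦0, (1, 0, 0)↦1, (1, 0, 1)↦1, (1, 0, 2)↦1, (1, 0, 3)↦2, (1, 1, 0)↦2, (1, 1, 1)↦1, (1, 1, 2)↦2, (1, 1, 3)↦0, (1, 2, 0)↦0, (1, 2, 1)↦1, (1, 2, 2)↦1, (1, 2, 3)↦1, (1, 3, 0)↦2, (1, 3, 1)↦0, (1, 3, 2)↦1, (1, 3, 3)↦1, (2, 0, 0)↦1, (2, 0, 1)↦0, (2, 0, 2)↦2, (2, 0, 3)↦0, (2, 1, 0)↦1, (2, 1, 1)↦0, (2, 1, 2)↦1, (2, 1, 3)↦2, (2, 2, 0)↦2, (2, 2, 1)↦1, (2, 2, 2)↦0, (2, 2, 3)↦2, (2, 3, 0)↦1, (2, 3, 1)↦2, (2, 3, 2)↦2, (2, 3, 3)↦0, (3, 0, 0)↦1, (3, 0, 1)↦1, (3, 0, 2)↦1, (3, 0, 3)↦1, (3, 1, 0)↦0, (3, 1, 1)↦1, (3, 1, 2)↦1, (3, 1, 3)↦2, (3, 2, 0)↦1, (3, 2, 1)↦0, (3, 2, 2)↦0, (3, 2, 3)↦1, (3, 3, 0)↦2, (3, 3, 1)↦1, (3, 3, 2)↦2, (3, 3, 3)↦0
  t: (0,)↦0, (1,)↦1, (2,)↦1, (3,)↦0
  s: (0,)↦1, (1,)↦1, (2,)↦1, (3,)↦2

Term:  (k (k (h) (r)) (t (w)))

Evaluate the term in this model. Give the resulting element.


value = 3

  h = 2
  r = 0
  (k (h) (r)) = k(2, 0) = 0
  w = 2
  (t (w)) = t(2,) = 1
  (k (k (h) (r)) (t (w))) = k(0, 1) = 3


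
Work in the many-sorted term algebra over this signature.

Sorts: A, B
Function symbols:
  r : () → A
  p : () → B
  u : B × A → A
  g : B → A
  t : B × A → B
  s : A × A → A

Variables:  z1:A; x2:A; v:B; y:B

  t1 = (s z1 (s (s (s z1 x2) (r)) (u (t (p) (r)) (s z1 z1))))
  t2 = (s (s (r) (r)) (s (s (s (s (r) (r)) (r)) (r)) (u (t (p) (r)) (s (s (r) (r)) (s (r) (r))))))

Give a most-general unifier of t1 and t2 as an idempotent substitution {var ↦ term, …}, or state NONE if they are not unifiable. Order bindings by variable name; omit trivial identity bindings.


{x2 ↦ (r), z1 ↦ (s (r) (r))}


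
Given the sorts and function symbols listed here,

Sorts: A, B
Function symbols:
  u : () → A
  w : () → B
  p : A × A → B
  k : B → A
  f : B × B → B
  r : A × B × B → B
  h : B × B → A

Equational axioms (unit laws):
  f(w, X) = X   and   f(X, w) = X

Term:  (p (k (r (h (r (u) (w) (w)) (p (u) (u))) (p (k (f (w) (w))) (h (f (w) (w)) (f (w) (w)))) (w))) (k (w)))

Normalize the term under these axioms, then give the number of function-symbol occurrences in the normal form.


1. (p (k (r (h (r (u) (w) (w)) (p (u) (u))) (p (k (f (w) (w))) (h (f (w) (w)) (f (w) (w)))) (w))) (k (w)))  →  (p (k (r (h (r (u) (w) (w)) (p (u) (u))) (p (k (w)) (h (f (w) (w)) (f (w) (w)))) (w))) (k (w)))
2. (p (k (r (h (r (u) (w) (w)) (p (u) (u))) (p (k (w)) (h (f (w) (w)) (f (w) (w)))) (w))) (k (w)))  →  (p (k (r (h (r (u) (w) (w)) (p (u) (u))) (p (k (w)) (h (w) (f (w) (w)))) (w))) (k (w)))
3. (p (k (r (h (r (u) (w) (w)) (p (u) (u))) (p (k (w)) (h (w) (f (w) (w)))) (w))) (k (w)))  →  (p (k (r (h (r (u) (w) (w)) (p (u) (u))) (p (k (w)) (h (w) (w))) (w))) (k (w)))
normal form: (p (k (r (h (r (u) (w) (w)) (p (u) (u))) (p (k (w)) (h (w) (w))) (w))) (k (w)))

size = 20


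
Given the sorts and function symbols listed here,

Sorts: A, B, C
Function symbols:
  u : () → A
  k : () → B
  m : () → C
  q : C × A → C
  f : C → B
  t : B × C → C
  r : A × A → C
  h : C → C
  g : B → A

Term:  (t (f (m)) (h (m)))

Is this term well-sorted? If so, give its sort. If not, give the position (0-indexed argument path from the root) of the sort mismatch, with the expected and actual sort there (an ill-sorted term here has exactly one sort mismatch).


well-sorted; sort = C

    (m) : C
  (f (m)) : B
    (m) : C
  (h (m)) : C
(t (f (m)) (h (m))) : C


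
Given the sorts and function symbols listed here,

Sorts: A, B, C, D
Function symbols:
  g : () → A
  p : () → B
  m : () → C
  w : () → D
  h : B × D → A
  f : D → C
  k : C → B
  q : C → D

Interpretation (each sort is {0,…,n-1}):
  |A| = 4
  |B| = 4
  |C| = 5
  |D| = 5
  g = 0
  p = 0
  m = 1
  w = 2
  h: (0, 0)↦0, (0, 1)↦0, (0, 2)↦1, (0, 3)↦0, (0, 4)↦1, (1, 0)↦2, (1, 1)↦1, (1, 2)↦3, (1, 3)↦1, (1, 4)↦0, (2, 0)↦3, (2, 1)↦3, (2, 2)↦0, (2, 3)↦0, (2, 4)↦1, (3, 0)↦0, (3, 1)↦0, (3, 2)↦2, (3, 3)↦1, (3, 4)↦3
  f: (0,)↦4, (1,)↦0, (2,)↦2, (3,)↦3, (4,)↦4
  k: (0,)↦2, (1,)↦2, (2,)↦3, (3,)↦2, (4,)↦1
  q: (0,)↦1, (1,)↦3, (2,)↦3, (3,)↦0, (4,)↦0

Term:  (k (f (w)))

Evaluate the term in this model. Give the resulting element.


  w = 2
  (f (w)) = f(2,) = 2
  (k (f (w))) = k(2,) = 3

value = 3


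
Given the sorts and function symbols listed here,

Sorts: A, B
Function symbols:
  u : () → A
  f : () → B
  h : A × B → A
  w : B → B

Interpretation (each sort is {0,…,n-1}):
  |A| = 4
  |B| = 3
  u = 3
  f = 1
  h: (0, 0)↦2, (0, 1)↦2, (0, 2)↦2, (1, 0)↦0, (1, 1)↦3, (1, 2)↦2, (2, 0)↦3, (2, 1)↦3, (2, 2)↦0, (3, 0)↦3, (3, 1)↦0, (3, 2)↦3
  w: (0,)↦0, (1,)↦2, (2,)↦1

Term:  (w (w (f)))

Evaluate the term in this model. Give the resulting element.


  f = 1
  (w (f)) = w(1,) = 2
  (w (w (f))) = w(2,) = 1

value = 1


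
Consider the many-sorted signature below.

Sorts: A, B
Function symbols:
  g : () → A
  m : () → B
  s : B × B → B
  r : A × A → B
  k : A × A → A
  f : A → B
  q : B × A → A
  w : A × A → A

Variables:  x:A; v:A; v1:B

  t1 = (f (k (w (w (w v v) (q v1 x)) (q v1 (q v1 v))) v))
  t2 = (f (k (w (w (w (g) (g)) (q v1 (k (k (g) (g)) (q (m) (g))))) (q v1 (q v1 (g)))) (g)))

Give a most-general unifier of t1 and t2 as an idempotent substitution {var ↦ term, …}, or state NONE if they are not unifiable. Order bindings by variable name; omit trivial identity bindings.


{v ↦ (g), x ↦ (k (k (g) (g)) (q (m) (g)))}


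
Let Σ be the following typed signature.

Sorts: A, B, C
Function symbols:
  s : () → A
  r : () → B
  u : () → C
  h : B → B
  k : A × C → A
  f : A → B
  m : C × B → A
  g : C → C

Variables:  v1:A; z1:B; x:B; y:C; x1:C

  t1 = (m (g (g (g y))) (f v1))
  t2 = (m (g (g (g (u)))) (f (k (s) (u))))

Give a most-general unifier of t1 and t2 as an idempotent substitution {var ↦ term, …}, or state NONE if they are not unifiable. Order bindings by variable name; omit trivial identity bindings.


{v1 ↦ (k (s) (u)), y ↦ (u)}


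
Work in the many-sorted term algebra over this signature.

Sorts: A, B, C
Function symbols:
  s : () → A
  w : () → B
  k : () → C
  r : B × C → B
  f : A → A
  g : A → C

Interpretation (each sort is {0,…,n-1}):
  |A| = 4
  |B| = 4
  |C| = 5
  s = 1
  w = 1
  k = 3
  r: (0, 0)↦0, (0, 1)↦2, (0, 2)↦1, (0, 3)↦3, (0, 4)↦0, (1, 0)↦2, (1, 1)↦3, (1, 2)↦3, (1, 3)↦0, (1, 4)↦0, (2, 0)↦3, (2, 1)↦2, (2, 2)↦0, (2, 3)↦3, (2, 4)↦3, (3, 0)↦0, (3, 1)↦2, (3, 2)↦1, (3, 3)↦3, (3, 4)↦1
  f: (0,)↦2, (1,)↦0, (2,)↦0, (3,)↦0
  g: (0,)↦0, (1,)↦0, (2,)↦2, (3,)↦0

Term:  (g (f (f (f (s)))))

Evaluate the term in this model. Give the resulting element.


value = 0

  s = 1
  (f (s)) = f(1,) = 0
  (f (f (s))) = f(0,) = 2
  (f (f (f (s)))) = f(2,) = 0
  (g (f (f (f (s))))) = g(0,) = 0


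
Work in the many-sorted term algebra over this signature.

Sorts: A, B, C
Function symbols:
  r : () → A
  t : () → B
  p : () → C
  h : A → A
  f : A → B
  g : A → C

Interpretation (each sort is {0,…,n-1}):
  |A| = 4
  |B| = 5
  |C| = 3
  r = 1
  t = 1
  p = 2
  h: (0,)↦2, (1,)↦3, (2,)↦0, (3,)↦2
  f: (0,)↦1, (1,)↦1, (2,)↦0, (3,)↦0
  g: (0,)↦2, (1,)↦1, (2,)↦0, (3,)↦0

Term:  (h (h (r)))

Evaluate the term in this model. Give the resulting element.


value = 2

  r = 1
  (h (r)) = h(1,) = 3
  (h (h (r))) = h(3,) = 2


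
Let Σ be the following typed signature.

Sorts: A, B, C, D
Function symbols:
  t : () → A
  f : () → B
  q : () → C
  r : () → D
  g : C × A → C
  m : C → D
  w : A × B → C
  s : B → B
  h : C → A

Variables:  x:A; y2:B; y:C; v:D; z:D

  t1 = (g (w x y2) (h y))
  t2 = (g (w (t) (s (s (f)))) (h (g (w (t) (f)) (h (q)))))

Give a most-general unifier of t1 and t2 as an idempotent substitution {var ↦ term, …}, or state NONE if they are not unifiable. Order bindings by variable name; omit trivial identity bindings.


{x ↦ (t), y ↦ (g (w (t) (f)) (h (q))), y2 ↦ (s (s (f)))}


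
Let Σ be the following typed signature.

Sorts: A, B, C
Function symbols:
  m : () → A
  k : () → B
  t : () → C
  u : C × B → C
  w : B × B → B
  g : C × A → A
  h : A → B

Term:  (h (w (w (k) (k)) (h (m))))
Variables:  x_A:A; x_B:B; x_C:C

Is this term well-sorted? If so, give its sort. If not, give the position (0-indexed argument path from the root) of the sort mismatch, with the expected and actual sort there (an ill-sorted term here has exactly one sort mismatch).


ill-sorted at position [0]: expected A, got B

      (k) : B
      (k) : B
    (w (k) (k)) : B
      (m) : A
    (h (m)) : B
  (w (w (k) (k)) (h (m))) : B
(h (w (w (k) (k)) (h (m)))) : ✗ arg 0 at [0] has sort B, expected A
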